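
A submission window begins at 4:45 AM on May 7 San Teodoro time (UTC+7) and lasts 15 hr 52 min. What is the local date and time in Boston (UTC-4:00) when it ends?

Convert start to UTC: 4:45 AM − 7:00 = 9:45 PM UTC on May 6.
Add 15 hours and 52 minutes duration → 1:37 PM UTC (May 7).
Boston is UTC−4:00, so local end time = 1:37 PM − 4:00 = 9:37 AM on May 7.

9:37 AM on May 7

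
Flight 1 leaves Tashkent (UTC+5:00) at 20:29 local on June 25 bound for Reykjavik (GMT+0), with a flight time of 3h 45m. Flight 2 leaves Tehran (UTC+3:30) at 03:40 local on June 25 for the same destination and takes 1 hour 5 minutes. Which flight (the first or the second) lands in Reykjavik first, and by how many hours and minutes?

Flight 1 in UTC: 20:29 − 5:00 = 15:29 on Jun 25.
+3 hours and 45 minutes → arrive 19:14 UTC on Jun 25.
Flight 2 in UTC: 03:40 − 3:30 = 00:10 on Jun 25.
+1 hour 5 minutes → arrive 01:15 UTC on Jun 25.
Flight 2 lands earlier by 17 hours 59 minutes.

the second, by 17 hours 59 minutes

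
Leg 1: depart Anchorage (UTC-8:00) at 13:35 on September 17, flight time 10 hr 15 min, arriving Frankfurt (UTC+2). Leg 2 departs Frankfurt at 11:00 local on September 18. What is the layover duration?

Convert departure to UTC: 13:35 + 8:00 = 21:35 UTC on Sep 17.
Add 10 hours 15 minutes flight time → 07:50 UTC (Sep 18).
Frankfurt is UTC+2:00, so local arrival = 07:50 + 2:00 = 09:50 on Sep 18.
Layover = 11:00 − 09:50 = 1 hour 10 minutes.

1 hour 10 minutes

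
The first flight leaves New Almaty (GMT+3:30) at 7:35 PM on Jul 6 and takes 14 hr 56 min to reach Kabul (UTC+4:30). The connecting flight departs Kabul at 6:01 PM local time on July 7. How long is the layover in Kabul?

6 hours 30 minutes

Convert departure to UTC: 7:35 PM − 3:30 = 4:05 PM UTC on Jul 6.
Add 14 hours and 56 minutes flight time → 7:01 AM UTC (Jul 7).
Kabul is UTC+4:30, so local arrival = 7:01 AM + 4:30 = 11:31 AM on Jul 7.
Layover = 6:01 PM − 11:31 AM = 6 hours 30 minutes.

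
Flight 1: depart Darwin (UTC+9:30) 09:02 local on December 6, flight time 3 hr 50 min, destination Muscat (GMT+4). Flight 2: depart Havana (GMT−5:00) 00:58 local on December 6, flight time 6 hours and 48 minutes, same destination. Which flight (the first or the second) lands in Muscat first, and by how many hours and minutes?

the first, by 9 hours 24 minutes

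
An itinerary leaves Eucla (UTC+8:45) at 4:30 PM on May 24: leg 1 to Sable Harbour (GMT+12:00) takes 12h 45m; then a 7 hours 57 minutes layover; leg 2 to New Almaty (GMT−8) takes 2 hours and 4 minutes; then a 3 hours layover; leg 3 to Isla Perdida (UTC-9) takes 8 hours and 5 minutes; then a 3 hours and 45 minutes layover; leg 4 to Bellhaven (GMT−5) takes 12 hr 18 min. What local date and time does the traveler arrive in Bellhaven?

4:39 AM on May 26

Convert departure to UTC: 4:30 PM − 8:45 = 7:45 AM UTC on May 24.
Add 12 hours 45 minutes leg 1 → 8:30 PM UTC.
Add 7 hours and 57 minutes layover in Sable Harbour → 4:27 AM UTC (May 25).
Add 2 hours and 4 minutes leg 2 → 6:31 AM UTC.
Add 3 hours layover in New Almaty → 9:31 AM UTC.
Add 8 hours and 5 minutes leg 3 → 5:36 PM UTC.
Add 3 hours and 45 minutes layover in Isla Perdida → 9:21 PM UTC.
Add 12 hours and 18 minutes leg 4 → 9:39 AM UTC (May 26).
Bellhaven is UTC−5:00, so local arrival = 9:39 AM − 5:00 = 4:39 AM on May 26.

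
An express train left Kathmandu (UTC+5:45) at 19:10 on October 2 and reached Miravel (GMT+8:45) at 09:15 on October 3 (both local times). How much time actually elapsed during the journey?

11 hours 5 minutes

Departure in UTC: 19:10 − 5:45 = 13:25 on Oct 2.
Arrival in UTC: 09:15 − 8:45 = 00:30 on Oct 3.
Elapsed = 00:30 − 13:25 (+1 day) = 11 hours 5 minutes.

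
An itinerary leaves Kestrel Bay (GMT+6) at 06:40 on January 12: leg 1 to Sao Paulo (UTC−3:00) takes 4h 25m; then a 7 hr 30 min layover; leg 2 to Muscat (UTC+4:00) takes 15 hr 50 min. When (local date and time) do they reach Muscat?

08:25 on January 13

Convert departure to UTC: 06:40 − 6:00 = 00:40 UTC on Jan 12.
Add 4 hours and 25 minutes leg 1 → 05:05 UTC.
Add 7 hours and 30 minutes layover in Sao Paulo → 12:35 UTC.
Add 15 hours 50 minutes leg 2 → 04:25 UTC (Jan 13).
Muscat is UTC+4:00, so local arrival = 04:25 + 4:00 = 08:25 on Jan 13.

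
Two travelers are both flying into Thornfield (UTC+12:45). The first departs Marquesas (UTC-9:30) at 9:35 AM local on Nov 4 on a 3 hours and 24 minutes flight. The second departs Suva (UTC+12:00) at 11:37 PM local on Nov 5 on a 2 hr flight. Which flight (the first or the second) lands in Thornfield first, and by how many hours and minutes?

the first, by 15 hours 8 minutes

Flight 1 in UTC: 9:35 AM + 9:30 = 7:05 PM on Nov 4.
+3 hours and 24 minutes → arrive 10:29 PM UTC on Nov 4.
Flight 2 in UTC: 11:37 PM − 12:00 = 11:37 AM on Nov 5.
+2 hours → arrive 1:37 PM UTC on Nov 5.
Flight 1 lands earlier by 15 hours 8 minutes.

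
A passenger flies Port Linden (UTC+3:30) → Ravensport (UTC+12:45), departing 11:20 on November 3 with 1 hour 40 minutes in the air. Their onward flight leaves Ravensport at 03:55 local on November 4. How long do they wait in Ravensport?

5 hours 40 minutes

Convert departure to UTC: 11:20 − 3:30 = 07:50 UTC on Nov 3.
Add 1 hour 40 minutes flight time → 09:30 UTC.
Ravensport is UTC+12:45, so local arrival = 09:30 + 12:45 = 22:15 on Nov 3.
Layover = 03:55 − 22:15 (+1 day) = 5 hours 40 minutes.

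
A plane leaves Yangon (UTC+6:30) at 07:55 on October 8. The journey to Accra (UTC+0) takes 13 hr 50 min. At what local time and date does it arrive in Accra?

Accra is 6:30 behind Yangon.
After 13 hours 50 minutes it is 21:45 in Yangon.
Shift by the zone difference: 21:45 − 6:30 = 15:15 on Oct 8 in Accra.

15:15 on Oct 8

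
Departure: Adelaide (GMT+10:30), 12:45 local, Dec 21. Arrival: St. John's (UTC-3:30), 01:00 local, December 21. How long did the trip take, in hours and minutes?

Departure in UTC: 12:45 − 10:30 = 02:15 on Dec 21.
Arrival in UTC: 01:00 + 3:30 = 04:30 on Dec 21.
Elapsed = 04:30 − 02:15 = 2 hours 15 minutes.

2 hours 15 minutes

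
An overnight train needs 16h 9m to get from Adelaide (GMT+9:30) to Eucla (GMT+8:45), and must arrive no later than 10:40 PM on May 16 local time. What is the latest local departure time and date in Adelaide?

Target arrival in UTC: 10:40 PM − 8:45 = 1:55 PM on May 16.
Subtract 16 hours 9 minutes → departure 9:46 PM UTC on May 15.
Adelaide is UTC+9:30: 9:46 PM + 9:30 = 7:16 AM on May 16.

7:16 AM on May 16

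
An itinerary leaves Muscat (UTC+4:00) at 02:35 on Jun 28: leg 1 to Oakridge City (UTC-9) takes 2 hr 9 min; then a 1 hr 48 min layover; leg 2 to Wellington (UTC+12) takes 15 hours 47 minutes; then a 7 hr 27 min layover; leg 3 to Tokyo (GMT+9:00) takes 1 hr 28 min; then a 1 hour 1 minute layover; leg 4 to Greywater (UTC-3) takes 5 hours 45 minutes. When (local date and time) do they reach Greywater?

07:00 on June 29

Convert departure to UTC: 02:35 − 4:00 = 22:35 UTC on Jun 27.
Add 2 hours and 9 minutes leg 1 → 00:44 UTC (Jun 28).
Add 1 hour and 48 minutes layover in Oakridge City → 02:32 UTC.
Add 15 hours and 47 minutes leg 2 → 18:19 UTC.
Add 7 hours and 27 minutes layover in Wellington → 01:46 UTC (Jun 29).
Add 1 hour 28 minutes leg 3 → 03:14 UTC.
Add 1 hour and 1 minute layover in Tokyo → 04:15 UTC.
Add 5 hours 45 minutes leg 4 → 10:00 UTC.
Greywater is UTC−3:00, so local arrival = 10:00 − 3:00 = 07:00 on Jun 29.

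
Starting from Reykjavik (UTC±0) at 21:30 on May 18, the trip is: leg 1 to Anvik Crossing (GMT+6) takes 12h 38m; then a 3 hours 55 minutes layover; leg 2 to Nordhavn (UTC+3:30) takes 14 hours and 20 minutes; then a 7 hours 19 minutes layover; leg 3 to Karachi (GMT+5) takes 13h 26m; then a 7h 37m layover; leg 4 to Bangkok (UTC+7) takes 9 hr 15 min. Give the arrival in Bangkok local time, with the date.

Reykjavik is at UTC+0, so departure is already 21:30 UTC on May 18.
Add 12 hours and 38 minutes leg 1 → 10:08 UTC (May 19).
Add 3 hours 55 minutes layover in Anvik Crossing → 14:03 UTC.
Add 14 hours 20 minutes leg 2 → 04:23 UTC (May 20).
Add 7 hours 19 minutes layover in Nordhavn → 11:42 UTC.
Add 13 hours and 26 minutes leg 3 → 01:08 UTC (May 21).
Add 7 hours and 37 minutes layover in Karachi → 08:45 UTC.
Add 9 hours 15 minutes leg 4 → 18:00 UTC.
Bangkok is UTC+7:00, so local arrival = 18:00 + 7:00 = 01:00 on May 22.

01:00 on May 22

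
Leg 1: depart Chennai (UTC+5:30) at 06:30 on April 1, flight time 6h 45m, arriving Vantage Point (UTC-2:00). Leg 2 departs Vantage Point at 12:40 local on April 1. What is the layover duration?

Convert departure to UTC: 06:30 − 5:30 = 01:00 UTC on Apr 1.
Add 6 hours and 45 minutes flight time → 07:45 UTC.
Vantage Point is UTC−2:00, so local arrival = 07:45 − 2:00 = 05:45 on Apr 1.
Layover = 12:40 − 05:45 = 6 hours 55 minutes.

6 hours 55 minutes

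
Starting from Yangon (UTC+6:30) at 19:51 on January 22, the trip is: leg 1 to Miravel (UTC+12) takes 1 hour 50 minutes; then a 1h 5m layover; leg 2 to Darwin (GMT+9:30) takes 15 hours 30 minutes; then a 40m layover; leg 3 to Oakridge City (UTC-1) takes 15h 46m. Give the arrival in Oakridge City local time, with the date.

23:12 on January 23

Convert departure to UTC: 19:51 − 6:30 = 13:21 UTC on Jan 22.
Add 1 hour and 50 minutes leg 1 → 15:11 UTC.
Add 1 hour and 5 minutes layover in Miravel → 16:16 UTC.
Add 15 hours and 30 minutes leg 2 → 07:46 UTC (Jan 23).
Add 40 minutes layover in Darwin → 08:26 UTC.
Add 15 hours 46 minutes leg 3 → 00:12 UTC (Jan 24).
Oakridge City is UTC−1:00, so local arrival = 00:12 − 1:00 = 23:12 on Jan 23.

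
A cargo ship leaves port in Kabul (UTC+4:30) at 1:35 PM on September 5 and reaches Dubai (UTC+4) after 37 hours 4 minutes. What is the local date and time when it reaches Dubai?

Convert departure to UTC: 1:35 PM − 4:30 = 9:05 AM UTC on Sep 5.
Add 37 hours and 4 minutes travel time → 10:09 PM UTC (Sep 6).
Dubai is UTC+4:00, so local arrival = 10:09 PM + 4:00 = 2:09 AM on Sep 7.

2:09 AM on Sep 7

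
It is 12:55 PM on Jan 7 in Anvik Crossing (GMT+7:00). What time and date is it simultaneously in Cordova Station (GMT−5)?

12:55 AM on January 7

Cordova Station is 12:00 behind Anvik Crossing.
Shift by the zone difference: 12:55 PM − 12:00 = 12:55 AM on Jan 7 in Cordova Station.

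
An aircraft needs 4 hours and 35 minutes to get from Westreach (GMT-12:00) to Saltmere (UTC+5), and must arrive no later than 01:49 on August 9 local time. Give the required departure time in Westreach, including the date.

Target arrival in UTC: 01:49 − 5:00 = 20:49 on Aug 8.
Subtract 4 hours 35 minutes → departure 16:14 UTC on Aug 8.
Westreach is UTC−12:00: 16:14 − 12:00 = 04:14 on Aug 8.

04:14 on Aug 8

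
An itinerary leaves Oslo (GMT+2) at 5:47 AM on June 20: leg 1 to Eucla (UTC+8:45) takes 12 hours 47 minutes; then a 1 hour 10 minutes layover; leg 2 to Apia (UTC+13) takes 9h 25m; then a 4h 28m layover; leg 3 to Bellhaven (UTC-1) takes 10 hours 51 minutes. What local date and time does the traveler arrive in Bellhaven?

5:28 PM on June 21

Convert departure to UTC: 5:47 AM − 2:00 = 3:47 AM UTC on Jun 20.
Add 12 hours 47 minutes leg 1 → 4:34 PM UTC.
Add 1 hour and 10 minutes layover in Eucla → 5:44 PM UTC.
Add 9 hours and 25 minutes leg 2 → 3:09 AM UTC (Jun 21).
Add 4 hours and 28 minutes layover in Apia → 7:37 AM UTC.
Add 10 hours and 51 minutes leg 3 → 6:28 PM UTC.
Bellhaven is UTC−1:00, so local arrival = 6:28 PM − 1:00 = 5:28 PM on Jun 21.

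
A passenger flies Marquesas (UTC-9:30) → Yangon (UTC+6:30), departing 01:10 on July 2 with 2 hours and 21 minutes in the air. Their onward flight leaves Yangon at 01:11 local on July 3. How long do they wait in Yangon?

5 hours 40 minutes

Convert departure to UTC: 01:10 + 9:30 = 10:40 UTC on Jul 2.
Add 2 hours and 21 minutes flight time → 13:01 UTC.
Yangon is UTC+6:30, so local arrival = 13:01 + 6:30 = 19:31 on Jul 2.
Layover = 01:11 − 19:31 (+1 day) = 5 hours 40 minutes.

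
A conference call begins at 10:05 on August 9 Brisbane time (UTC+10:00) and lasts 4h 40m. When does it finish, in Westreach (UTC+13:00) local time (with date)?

17:45 on Aug 9

Convert start to UTC: 10:05 − 10:00 = 00:05 UTC on Aug 9.
Add 4 hours 40 minutes duration → 04:45 UTC.
Westreach is UTC+13:00, so local end time = 04:45 + 13:00 = 17:45 on Aug 9.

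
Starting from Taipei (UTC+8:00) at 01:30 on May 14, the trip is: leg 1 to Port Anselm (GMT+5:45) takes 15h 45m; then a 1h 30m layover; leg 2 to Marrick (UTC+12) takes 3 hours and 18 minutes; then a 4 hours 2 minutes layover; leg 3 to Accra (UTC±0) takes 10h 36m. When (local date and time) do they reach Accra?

04:41 on May 15

Convert departure to UTC: 01:30 − 8:00 = 17:30 UTC on May 13.
Add 15 hours and 45 minutes leg 1 → 09:15 UTC (May 14).
Add 1 hour and 30 minutes layover in Port Anselm → 10:45 UTC.
Add 3 hours and 18 minutes leg 2 → 14:03 UTC.
Add 4 hours 2 minutes layover in Marrick → 18:05 UTC.
Add 10 hours 36 minutes leg 3 → 04:41 UTC (May 15).
Accra is UTC+0, so local arrival is the same: 04:41 on May 15.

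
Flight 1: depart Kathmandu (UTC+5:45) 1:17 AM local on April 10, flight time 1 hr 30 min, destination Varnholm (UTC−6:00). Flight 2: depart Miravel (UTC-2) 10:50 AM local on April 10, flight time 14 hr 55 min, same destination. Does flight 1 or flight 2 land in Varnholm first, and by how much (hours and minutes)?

the first, by 30 hours 43 minutes

Flight 1 in UTC: 1:17 AM − 5:45 = 7:32 PM on Apr 9.
+1 hour and 30 minutes → arrive 9:02 PM UTC on Apr 9.
Flight 2 in UTC: 10:50 AM + 2:00 = 12:50 PM on Apr 10.
+14 hours and 55 minutes → arrive 3:45 AM UTC on Apr 11.
Flight 1 lands earlier by 30 hours 43 minutes.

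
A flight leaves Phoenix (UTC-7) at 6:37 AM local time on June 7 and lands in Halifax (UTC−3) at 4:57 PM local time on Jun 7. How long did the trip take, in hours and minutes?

6 hours 20 minutes

Halifax is 4:00 ahead of Phoenix.
Clock-face elapsed time (ignoring zones) is 10 hours 20 minutes.
Actual elapsed = 10 hours 20 minutes − 4:00 = 6 hours 20 minutes.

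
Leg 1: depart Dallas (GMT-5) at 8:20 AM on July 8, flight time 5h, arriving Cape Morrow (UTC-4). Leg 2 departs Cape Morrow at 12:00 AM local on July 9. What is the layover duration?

Convert departure to UTC: 8:20 AM + 5:00 = 1:20 PM UTC on Jul 8.
Add 5 hours flight time → 6:20 PM UTC.
Cape Morrow is UTC−4:00, so local arrival = 6:20 PM − 4:00 = 2:20 PM on Jul 8.
Layover = 12:00 AM − 2:20 PM (+1 day) = 9 hours 40 minutes.

9 hours 40 minutes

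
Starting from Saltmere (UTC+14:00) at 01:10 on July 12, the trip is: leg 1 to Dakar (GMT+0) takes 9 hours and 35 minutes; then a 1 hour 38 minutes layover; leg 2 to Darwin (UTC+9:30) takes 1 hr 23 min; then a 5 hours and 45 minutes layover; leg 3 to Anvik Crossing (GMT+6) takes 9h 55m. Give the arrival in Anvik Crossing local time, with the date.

21:26 on Jul 12

Convert departure to UTC: 01:10 − 14:00 = 11:10 UTC on Jul 11.
Add 9 hours and 35 minutes leg 1 → 20:45 UTC.
Add 1 hour 38 minutes layover in Dakar → 22:23 UTC.
Add 1 hour 23 minutes leg 2 → 23:46 UTC.
Add 5 hours 45 minutes layover in Darwin → 05:31 UTC (Jul 12).
Add 9 hours and 55 minutes leg 3 → 15:26 UTC.
Anvik Crossing is UTC+6:00, so local arrival = 15:26 + 6:00 = 21:26 on Jul 12.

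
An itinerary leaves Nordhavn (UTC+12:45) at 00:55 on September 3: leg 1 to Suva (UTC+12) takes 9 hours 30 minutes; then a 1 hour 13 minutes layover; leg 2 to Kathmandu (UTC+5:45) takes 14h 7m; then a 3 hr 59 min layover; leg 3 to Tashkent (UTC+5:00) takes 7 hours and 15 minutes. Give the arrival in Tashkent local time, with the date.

05:14 on Sep 4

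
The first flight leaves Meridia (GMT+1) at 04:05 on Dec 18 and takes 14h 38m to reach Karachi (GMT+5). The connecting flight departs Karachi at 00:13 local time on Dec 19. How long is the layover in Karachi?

1 hour 30 minutes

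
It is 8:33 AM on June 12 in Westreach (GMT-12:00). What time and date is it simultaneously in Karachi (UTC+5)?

In UTC: 8:33 AM + 12:00 = 8:33 PM on Jun 12.
Karachi is UTC+5:00: 8:33 PM + 5:00 = 1:33 AM on Jun 13.

1:33 AM on June 13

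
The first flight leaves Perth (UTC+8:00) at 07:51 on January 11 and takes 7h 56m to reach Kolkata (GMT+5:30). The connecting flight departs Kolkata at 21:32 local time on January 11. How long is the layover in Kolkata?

Convert departure to UTC: 07:51 − 8:00 = 23:51 UTC on Jan 10.
Add 7 hours 56 minutes flight time → 07:47 UTC (Jan 11).
Kolkata is UTC+5:30, so local arrival = 07:47 + 5:30 = 13:17 on Jan 11.
Layover = 21:32 − 13:17 = 8 hours 15 minutes.

8 hours 15 minutes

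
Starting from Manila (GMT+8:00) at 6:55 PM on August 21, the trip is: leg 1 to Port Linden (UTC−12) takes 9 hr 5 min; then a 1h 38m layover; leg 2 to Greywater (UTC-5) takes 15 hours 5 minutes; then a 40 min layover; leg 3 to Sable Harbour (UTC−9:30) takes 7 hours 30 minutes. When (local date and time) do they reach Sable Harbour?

11:23 AM on August 22

Convert departure to UTC: 6:55 PM − 8:00 = 10:55 AM UTC on Aug 21.
Add 9 hours and 5 minutes leg 1 → 8:00 PM UTC.
Add 1 hour and 38 minutes layover in Port Linden → 9:38 PM UTC.
Add 15 hours 5 minutes leg 2 → 12:43 PM UTC (Aug 22).
Add 40 minutes layover in Greywater → 1:23 PM UTC.
Add 7 hours 30 minutes leg 3 → 8:53 PM UTC.
Sable Harbour is UTC−9:30, so local arrival = 8:53 PM − 9:30 = 11:23 AM on Aug 22.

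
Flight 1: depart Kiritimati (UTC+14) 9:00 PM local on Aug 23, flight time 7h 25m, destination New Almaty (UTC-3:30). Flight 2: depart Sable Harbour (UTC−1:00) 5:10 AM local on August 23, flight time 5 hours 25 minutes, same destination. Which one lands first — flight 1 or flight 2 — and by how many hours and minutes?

Flight 1 in UTC: 9:00 PM − 14:00 = 7:00 AM on Aug 23.
+7 hours 25 minutes → arrive 2:25 PM UTC on Aug 23.
Flight 2 in UTC: 5:10 AM + 1:00 = 6:10 AM on Aug 23.
+5 hours 25 minutes → arrive 11:35 AM UTC on Aug 23.
Flight 2 lands earlier by 2 hours 50 minutes.

the second, by 2 hours 50 minutes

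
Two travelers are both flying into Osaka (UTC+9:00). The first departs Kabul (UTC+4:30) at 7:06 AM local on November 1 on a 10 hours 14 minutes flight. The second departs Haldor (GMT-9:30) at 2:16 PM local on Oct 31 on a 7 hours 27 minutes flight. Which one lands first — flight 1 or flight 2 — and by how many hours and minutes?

the second, by 5 hours 37 minutes

Flight 1 in UTC: 7:06 AM − 4:30 = 2:36 AM on Nov 1.
+10 hours and 14 minutes → arrive 12:50 PM UTC on Nov 1.
Flight 2 in UTC: 2:16 PM + 9:30 = 11:46 PM on Oct 31.
+7 hours and 27 minutes → arrive 7:13 AM UTC on Nov 1.
Flight 2 lands earlier by 5 hours 37 minutes.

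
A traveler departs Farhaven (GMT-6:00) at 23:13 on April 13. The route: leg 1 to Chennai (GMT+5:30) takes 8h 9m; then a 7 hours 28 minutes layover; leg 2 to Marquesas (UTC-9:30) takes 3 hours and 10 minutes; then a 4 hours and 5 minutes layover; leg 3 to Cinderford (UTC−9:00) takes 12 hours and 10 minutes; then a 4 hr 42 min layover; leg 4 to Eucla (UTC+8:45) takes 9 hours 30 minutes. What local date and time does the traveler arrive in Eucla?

Convert departure to UTC: 23:13 + 6:00 = 05:13 UTC on Apr 14.
Add 8 hours 9 minutes leg 1 → 13:22 UTC.
Add 7 hours and 28 minutes layover in Chennai → 20:50 UTC.
Add 3 hours 10 minutes leg 2 → 00:00 UTC (Apr 15).
Add 4 hours and 5 minutes layover in Marquesas → 04:05 UTC.
Add 12 hours and 10 minutes leg 3 → 16:15 UTC.
Add 4 hours 42 minutes layover in Cinderford → 20:57 UTC.
Add 9 hours and 30 minutes leg 4 → 06:27 UTC (Apr 16).
Eucla is UTC+8:45, so local arrival = 06:27 + 8:45 = 15:12 on Apr 16.

15:12 on April 16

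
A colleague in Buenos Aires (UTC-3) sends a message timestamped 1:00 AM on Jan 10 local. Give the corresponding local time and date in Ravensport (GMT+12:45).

4:45 PM on Jan 10

Ravensport is 15:45 ahead of Buenos Aires.
Shift by the zone difference: 1:00 AM + 15:45 = 4:45 PM on Jan 10 in Ravensport.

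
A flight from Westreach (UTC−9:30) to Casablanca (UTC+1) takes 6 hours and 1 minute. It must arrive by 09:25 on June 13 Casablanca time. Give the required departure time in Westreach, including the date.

Target arrival in UTC: 09:25 − 1:00 = 08:25 on Jun 13.
Subtract 6 hours 1 minute → departure 02:24 UTC on Jun 13.
Westreach is UTC−9:30: 02:24 − 9:30 = 16:54 on Jun 12.

16:54 on Jun 12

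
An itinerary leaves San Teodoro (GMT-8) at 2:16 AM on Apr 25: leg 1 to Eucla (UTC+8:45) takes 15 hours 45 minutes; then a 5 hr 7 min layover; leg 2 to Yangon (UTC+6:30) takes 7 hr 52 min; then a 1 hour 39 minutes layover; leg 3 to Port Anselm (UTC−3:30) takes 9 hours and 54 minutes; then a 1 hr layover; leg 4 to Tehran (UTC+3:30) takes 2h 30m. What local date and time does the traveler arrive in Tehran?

9:33 AM on April 27

Convert departure to UTC: 2:16 AM + 8:00 = 10:16 AM UTC on Apr 25.
Add 15 hours 45 minutes leg 1 → 2:01 AM UTC (Apr 26).
Add 5 hours and 7 minutes layover in Eucla → 7:08 AM UTC.
Add 7 hours and 52 minutes leg 2 → 3:00 PM UTC.
Add 1 hour and 39 minutes layover in Yangon → 4:39 PM UTC.
Add 9 hours and 54 minutes leg 3 → 2:33 AM UTC (Apr 27).
Add 1 hour layover in Port Anselm → 3:33 AM UTC.
Add 2 hours 30 minutes leg 4 → 6:03 AM UTC.
Tehran is UTC+3:30, so local arrival = 6:03 AM + 3:30 = 9:33 AM on Apr 27.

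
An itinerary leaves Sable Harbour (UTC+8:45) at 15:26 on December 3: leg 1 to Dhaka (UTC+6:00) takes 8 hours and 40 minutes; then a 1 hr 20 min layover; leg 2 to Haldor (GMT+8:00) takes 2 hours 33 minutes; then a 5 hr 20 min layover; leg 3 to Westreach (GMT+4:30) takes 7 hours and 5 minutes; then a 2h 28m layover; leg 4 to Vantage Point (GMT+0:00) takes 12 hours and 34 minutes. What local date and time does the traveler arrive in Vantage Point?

Convert departure to UTC: 15:26 − 8:45 = 06:41 UTC on Dec 3.
Add 8 hours and 40 minutes leg 1 → 15:21 UTC.
Add 1 hour 20 minutes layover in Dhaka → 16:41 UTC.
Add 2 hours and 33 minutes leg 2 → 19:14 UTC.
Add 5 hours 20 minutes layover in Haldor → 00:34 UTC (Dec 4).
Add 7 hours 5 minutes leg 3 → 07:39 UTC.
Add 2 hours and 28 minutes layover in Westreach → 10:07 UTC.
Add 12 hours and 34 minutes leg 4 → 22:41 UTC.
Vantage Point is UTC+0, so local arrival is the same: 22:41 on Dec 4.

22:41 on Dec 4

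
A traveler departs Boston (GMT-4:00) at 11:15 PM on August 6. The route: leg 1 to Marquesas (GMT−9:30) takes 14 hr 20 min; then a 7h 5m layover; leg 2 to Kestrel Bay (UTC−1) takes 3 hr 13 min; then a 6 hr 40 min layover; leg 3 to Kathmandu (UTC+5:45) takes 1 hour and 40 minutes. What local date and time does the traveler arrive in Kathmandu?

5:58 PM on August 8

Convert departure to UTC: 11:15 PM + 4:00 = 3:15 AM UTC on Aug 7.
Add 14 hours and 20 minutes leg 1 → 5:35 PM UTC.
Add 7 hours 5 minutes layover in Marquesas → 12:40 AM UTC (Aug 8).
Add 3 hours and 13 minutes leg 2 → 3:53 AM UTC.
Add 6 hours and 40 minutes layover in Kestrel Bay → 10:33 AM UTC.
Add 1 hour and 40 minutes leg 3 → 12:13 PM UTC.
Kathmandu is UTC+5:45, so local arrival = 12:13 PM + 5:45 = 5:58 PM on Aug 8.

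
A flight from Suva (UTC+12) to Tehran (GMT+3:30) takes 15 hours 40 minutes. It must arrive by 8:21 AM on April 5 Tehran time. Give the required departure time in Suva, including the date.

Target arrival in UTC: 8:21 AM − 3:30 = 4:51 AM on Apr 5.
Subtract 15 hours and 40 minutes → departure 1:11 PM UTC on Apr 4.
Suva is UTC+12:00: 1:11 PM + 12:00 = 1:11 AM on Apr 5.

1:11 AM on April 5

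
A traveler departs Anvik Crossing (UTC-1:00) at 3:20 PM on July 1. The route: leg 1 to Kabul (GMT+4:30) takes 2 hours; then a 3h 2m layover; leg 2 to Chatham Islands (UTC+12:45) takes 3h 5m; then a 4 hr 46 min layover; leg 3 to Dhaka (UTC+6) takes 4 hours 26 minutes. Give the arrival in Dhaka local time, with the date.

Convert departure to UTC: 3:20 PM + 1:00 = 4:20 PM UTC on Jul 1.
Add 2 hours leg 1 → 6:20 PM UTC.
Add 3 hours 2 minutes layover in Kabul → 9:22 PM UTC.
Add 3 hours and 5 minutes leg 2 → 12:27 AM UTC (Jul 2).
Add 4 hours 46 minutes layover in Chatham Islands → 5:13 AM UTC.
Add 4 hours 26 minutes leg 3 → 9:39 AM UTC.
Dhaka is UTC+6:00, so local arrival = 9:39 AM + 6:00 = 3:39 PM on Jul 2.

3:39 PM on July 2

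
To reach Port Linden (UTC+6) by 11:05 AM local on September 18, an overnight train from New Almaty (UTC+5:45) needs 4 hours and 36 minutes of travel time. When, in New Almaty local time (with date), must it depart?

6:14 AM on September 18

Target arrival in UTC: 11:05 AM − 6:00 = 5:05 AM on Sep 18.
Subtract 4 hours 36 minutes → departure 12:29 AM UTC on Sep 18.
New Almaty is UTC+5:45: 12:29 AM + 5:45 = 6:14 AM on Sep 18.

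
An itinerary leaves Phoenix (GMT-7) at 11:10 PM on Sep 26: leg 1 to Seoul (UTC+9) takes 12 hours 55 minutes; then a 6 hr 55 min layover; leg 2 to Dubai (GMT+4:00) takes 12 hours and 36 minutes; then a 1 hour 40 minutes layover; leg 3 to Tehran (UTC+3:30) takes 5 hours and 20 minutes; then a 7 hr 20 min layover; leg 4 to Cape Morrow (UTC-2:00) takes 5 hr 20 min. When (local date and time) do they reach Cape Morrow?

8:16 AM on Sep 29

Convert departure to UTC: 11:10 PM + 7:00 = 6:10 AM UTC on Sep 27.
Add 12 hours 55 minutes leg 1 → 7:05 PM UTC.
Add 6 hours 55 minutes layover in Seoul → 2:00 AM UTC (Sep 28).
Add 12 hours 36 minutes leg 2 → 2:36 PM UTC.
Add 1 hour 40 minutes layover in Dubai → 4:16 PM UTC.
Add 5 hours and 20 minutes leg 3 → 9:36 PM UTC.
Add 7 hours and 20 minutes layover in Tehran → 4:56 AM UTC (Sep 29).
Add 5 hours 20 minutes leg 4 → 10:16 AM UTC.
Cape Morrow is UTC−2:00, so local arrival = 10:16 AM − 2:00 = 8:16 AM on Sep 29.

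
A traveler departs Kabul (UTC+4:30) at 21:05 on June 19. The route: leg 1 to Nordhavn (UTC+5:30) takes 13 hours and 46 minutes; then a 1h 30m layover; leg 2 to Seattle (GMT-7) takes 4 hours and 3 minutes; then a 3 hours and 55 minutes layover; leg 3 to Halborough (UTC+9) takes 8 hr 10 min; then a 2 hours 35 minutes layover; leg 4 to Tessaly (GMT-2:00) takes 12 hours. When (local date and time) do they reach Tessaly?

12:34 on Jun 21

Convert departure to UTC: 21:05 − 4:30 = 16:35 UTC on Jun 19.
Add 13 hours and 46 minutes leg 1 → 06:21 UTC (Jun 20).
Add 1 hour and 30 minutes layover in Nordhavn → 07:51 UTC.
Add 4 hours and 3 minutes leg 2 → 11:54 UTC.
Add 3 hours and 55 minutes layover in Seattle → 15:49 UTC.
Add 8 hours 10 minutes leg 3 → 23:59 UTC.
Add 2 hours and 35 minutes layover in Halborough → 02:34 UTC (Jun 21).
Add 12 hours leg 4 → 14:34 UTC.
Tessaly is UTC−2:00, so local arrival = 14:34 − 2:00 = 12:34 on Jun 21.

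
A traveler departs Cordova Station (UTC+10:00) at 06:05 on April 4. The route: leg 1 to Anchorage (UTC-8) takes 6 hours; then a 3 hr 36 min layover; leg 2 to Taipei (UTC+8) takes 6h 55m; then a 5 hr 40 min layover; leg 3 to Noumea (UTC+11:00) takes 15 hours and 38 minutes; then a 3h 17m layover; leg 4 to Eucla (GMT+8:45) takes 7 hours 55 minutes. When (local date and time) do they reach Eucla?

Convert departure to UTC: 06:05 − 10:00 = 20:05 UTC on Apr 3.
Add 6 hours leg 1 → 02:05 UTC (Apr 4).
Add 3 hours 36 minutes layover in Anchorage → 05:41 UTC.
Add 6 hours and 55 minutes leg 2 → 12:36 UTC.
Add 5 hours and 40 minutes layover in Taipei → 18:16 UTC.
Add 15 hours 38 minutes leg 3 → 09:54 UTC (Apr 5).
Add 3 hours and 17 minutes layover in Noumea → 13:11 UTC.
Add 7 hours and 55 minutes leg 4 → 21:06 UTC.
Eucla is UTC+8:45, so local arrival = 21:06 + 8:45 = 05:51 on Apr 6.

05:51 on April 6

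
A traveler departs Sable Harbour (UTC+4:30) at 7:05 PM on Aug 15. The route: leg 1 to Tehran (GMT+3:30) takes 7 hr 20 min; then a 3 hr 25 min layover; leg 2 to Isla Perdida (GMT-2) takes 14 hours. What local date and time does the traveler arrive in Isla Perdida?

Convert departure to UTC: 7:05 PM − 4:30 = 2:35 PM UTC on Aug 15.
Add 7 hours 20 minutes leg 1 → 9:55 PM UTC.
Add 3 hours 25 minutes layover in Tehran → 1:20 AM UTC (Aug 16).
Add 14 hours leg 2 → 3:20 PM UTC.
Isla Perdida is UTC−2:00, so local arrival = 3:20 PM − 2:00 = 1:20 PM on Aug 16.

1:20 PM on Aug 16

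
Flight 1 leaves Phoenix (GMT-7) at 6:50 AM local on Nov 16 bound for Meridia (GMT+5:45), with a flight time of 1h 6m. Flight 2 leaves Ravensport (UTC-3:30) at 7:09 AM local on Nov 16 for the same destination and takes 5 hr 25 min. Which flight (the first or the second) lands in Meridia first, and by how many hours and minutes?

the first, by 1 hour 8 minutes

Flight 1 in UTC: 6:50 AM + 7:00 = 1:50 PM on Nov 16.
+1 hour 6 minutes → arrive 2:56 PM UTC on Nov 16.
Flight 2 in UTC: 7:09 AM + 3:30 = 10:39 AM on Nov 16.
+5 hours and 25 minutes → arrive 4:04 PM UTC on Nov 16.
Flight 1 lands earlier by 1 hour 8 minutes.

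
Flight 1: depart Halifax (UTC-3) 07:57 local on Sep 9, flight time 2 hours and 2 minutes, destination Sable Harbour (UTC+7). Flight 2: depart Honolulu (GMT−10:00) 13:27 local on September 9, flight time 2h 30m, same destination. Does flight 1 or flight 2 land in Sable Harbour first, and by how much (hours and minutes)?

the first, by 12 hours 58 minutes

Flight 1 in UTC: 07:57 + 3:00 = 10:57 on Sep 9.
+2 hours 2 minutes → arrive 12:59 UTC on Sep 9.
Flight 2 in UTC: 13:27 + 10:00 = 23:27 on Sep 9.
+2 hours and 30 minutes → arrive 01:57 UTC on Sep 10.
Flight 1 lands earlier by 12 hours 58 minutes.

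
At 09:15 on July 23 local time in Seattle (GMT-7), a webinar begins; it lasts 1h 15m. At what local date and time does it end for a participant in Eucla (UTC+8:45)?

Eucla is 15:45 ahead of Seattle.
After 1 hour and 15 minutes it is 10:30 in Seattle.
Shift by the zone difference: 10:30 + 15:45 = 02:15 on Jul 24 in Eucla.

02:15 on Jul 24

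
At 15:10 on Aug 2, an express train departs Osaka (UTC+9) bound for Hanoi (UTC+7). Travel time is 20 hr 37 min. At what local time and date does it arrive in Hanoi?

09:47 on August 3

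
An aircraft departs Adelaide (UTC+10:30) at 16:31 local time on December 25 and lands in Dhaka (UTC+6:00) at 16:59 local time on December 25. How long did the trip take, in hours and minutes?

Dhaka is 4:30 behind Adelaide.
Clock-face elapsed time (ignoring zones) is 28 minutes.
Actual elapsed = 28 minutes + 4:30 = 4 hours 58 minutes.

4 hours 58 minutes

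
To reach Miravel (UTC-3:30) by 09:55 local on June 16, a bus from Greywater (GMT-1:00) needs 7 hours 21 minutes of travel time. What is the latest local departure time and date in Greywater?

05:04 on Jun 16

Target arrival in UTC: 09:55 + 3:30 = 13:25 on Jun 16.
Subtract 7 hours 21 minutes → departure 06:04 UTC on Jun 16.
Greywater is UTC−1:00: 06:04 − 1:00 = 05:04 on Jun 16.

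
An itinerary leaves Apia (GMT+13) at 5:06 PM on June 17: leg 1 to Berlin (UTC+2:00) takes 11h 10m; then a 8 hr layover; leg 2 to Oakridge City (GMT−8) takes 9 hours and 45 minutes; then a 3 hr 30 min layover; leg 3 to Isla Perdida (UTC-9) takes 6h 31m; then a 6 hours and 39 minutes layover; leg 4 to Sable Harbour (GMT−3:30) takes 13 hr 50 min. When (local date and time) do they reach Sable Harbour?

Convert departure to UTC: 5:06 PM − 13:00 = 4:06 AM UTC on Jun 17.
Add 11 hours and 10 minutes leg 1 → 3:16 PM UTC.
Add 8 hours layover in Berlin → 11:16 PM UTC.
Add 9 hours and 45 minutes leg 2 → 9:01 AM UTC (Jun 18).
Add 3 hours and 30 minutes layover in Oakridge City → 12:31 PM UTC.
Add 6 hours and 31 minutes leg 3 → 7:02 PM UTC.
Add 6 hours and 39 minutes layover in Isla Perdida → 1:41 AM UTC (Jun 19).
Add 13 hours and 50 minutes leg 4 → 3:31 PM UTC.
Sable Harbour is UTC−3:30, so local arrival = 3:31 PM − 3:30 = 12:01 PM on Jun 19.

12:01 PM on June 19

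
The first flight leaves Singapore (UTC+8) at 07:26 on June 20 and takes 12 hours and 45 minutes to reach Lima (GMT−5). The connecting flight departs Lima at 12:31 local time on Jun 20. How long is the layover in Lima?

5 hours 20 minutes

Convert departure to UTC: 07:26 − 8:00 = 23:26 UTC on Jun 19.
Add 12 hours and 45 minutes flight time → 12:11 UTC (Jun 20).
Lima is UTC−5:00, so local arrival = 12:11 − 5:00 = 07:11 on Jun 20.
Layover = 12:31 − 07:11 = 5 hours 20 minutes.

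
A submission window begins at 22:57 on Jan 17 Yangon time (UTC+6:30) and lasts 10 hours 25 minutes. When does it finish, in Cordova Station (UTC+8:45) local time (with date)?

11:37 on January 18

Convert start to UTC: 22:57 − 6:30 = 16:27 UTC on Jan 17.
Add 10 hours and 25 minutes duration → 02:52 UTC (Jan 18).
Cordova Station is UTC+8:45, so local end time = 02:52 + 8:45 = 11:37 on Jan 18.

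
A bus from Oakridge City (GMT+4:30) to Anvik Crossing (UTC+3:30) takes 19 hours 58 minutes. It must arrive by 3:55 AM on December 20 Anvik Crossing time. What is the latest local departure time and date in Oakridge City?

Target arrival in UTC: 3:55 AM − 3:30 = 12:25 AM on Dec 20.
Subtract 19 hours 58 minutes → departure 4:27 AM UTC on Dec 19.
Oakridge City is UTC+4:30: 4:27 AM + 4:30 = 8:57 AM on Dec 19.

8:57 AM on December 19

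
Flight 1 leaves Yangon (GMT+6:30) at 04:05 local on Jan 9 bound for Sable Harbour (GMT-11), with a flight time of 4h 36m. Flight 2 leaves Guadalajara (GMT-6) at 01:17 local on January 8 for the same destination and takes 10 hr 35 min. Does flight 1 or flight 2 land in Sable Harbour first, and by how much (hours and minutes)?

Flight 1 in UTC: 04:05 − 6:30 = 21:35 on Jan 8.
+4 hours and 36 minutes → arrive 02:11 UTC on Jan 9.
Flight 2 in UTC: 01:17 + 6:00 = 07:17 on Jan 8.
+10 hours and 35 minutes → arrive 17:52 UTC on Jan 8.
Flight 2 lands earlier by 8 hours 19 minutes.

the second, by 8 hours 19 minutes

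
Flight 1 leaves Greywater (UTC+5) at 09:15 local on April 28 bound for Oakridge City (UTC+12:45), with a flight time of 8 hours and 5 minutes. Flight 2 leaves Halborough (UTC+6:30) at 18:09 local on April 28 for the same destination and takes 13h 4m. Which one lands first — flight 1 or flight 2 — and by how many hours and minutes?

the first, by 12 hours 23 minutes

Flight 1 in UTC: 09:15 − 5:00 = 04:15 on Apr 28.
+8 hours 5 minutes → arrive 12:20 UTC on Apr 28.
Flight 2 in UTC: 18:09 − 6:30 = 11:39 on Apr 28.
+13 hours and 4 minutes → arrive 00:43 UTC on Apr 29.
Flight 1 lands earlier by 12 hours 23 minutes.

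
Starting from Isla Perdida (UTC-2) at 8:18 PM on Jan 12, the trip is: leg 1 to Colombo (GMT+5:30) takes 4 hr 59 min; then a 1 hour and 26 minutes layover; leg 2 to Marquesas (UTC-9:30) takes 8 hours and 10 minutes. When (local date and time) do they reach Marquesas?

Convert departure to UTC: 8:18 PM + 2:00 = 10:18 PM UTC on Jan 12.
Add 4 hours and 59 minutes leg 1 → 3:17 AM UTC (Jan 13).
Add 1 hour 26 minutes layover in Colombo → 4:43 AM UTC.
Add 8 hours and 10 minutes leg 2 → 12:53 PM UTC.
Marquesas is UTC−9:30, so local arrival = 12:53 PM − 9:30 = 3:23 AM on Jan 13.

3:23 AM on Jan 13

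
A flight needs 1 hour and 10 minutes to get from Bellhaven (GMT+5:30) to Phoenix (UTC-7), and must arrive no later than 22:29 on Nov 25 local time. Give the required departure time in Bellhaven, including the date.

09:49 on November 26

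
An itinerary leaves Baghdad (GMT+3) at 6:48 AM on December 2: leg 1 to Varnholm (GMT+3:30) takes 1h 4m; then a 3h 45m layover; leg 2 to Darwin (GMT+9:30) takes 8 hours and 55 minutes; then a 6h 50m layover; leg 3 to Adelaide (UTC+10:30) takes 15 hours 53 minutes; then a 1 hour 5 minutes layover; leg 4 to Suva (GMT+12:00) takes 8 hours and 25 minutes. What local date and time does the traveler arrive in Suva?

1:45 PM on December 4

Convert departure to UTC: 6:48 AM − 3:00 = 3:48 AM UTC on Dec 2.
Add 1 hour and 4 minutes leg 1 → 4:52 AM UTC.
Add 3 hours 45 minutes layover in Varnholm → 8:37 AM UTC.
Add 8 hours 55 minutes leg 2 → 5:32 PM UTC.
Add 6 hours and 50 minutes layover in Darwin → 12:22 AM UTC (Dec 3).
Add 15 hours 53 minutes leg 3 → 4:15 PM UTC.
Add 1 hour and 5 minutes layover in Adelaide → 5:20 PM UTC.
Add 8 hours 25 minutes leg 4 → 1:45 AM UTC (Dec 4).
Suva is UTC+12:00, so local arrival = 1:45 AM + 12:00 = 1:45 PM on Dec 4.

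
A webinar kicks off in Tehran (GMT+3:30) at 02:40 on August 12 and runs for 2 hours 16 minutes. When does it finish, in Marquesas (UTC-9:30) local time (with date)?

15:56 on Aug 11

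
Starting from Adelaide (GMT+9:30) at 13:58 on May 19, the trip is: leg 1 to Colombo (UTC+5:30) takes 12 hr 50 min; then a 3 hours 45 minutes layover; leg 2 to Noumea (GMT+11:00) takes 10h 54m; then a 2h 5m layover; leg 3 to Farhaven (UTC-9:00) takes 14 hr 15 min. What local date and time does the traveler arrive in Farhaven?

Convert departure to UTC: 13:58 − 9:30 = 04:28 UTC on May 19.
Add 12 hours 50 minutes leg 1 → 17:18 UTC.
Add 3 hours and 45 minutes layover in Colombo → 21:03 UTC.
Add 10 hours and 54 minutes leg 2 → 07:57 UTC (May 20).
Add 2 hours 5 minutes layover in Noumea → 10:02 UTC.
Add 14 hours 15 minutes leg 3 → 00:17 UTC (May 21).
Farhaven is UTC−9:00, so local arrival = 00:17 − 9:00 = 15:17 on May 20.

15:17 on May 20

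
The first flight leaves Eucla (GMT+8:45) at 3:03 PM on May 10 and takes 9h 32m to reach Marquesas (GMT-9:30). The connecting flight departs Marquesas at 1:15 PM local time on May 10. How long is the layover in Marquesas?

6 hours 55 minutes

Convert departure to UTC: 3:03 PM − 8:45 = 6:18 AM UTC on May 10.
Add 9 hours and 32 minutes flight time → 3:50 PM UTC.
Marquesas is UTC−9:30, so local arrival = 3:50 PM − 9:30 = 6:20 AM on May 10.
Layover = 1:15 PM − 6:20 AM = 6 hours 55 minutes.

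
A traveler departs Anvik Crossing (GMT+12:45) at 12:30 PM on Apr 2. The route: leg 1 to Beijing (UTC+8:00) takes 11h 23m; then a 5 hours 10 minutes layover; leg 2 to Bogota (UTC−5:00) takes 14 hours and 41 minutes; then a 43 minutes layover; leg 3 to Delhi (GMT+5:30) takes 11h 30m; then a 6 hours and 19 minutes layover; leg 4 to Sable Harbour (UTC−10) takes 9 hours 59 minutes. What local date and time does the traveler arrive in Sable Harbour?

1:30 AM on Apr 4

Convert departure to UTC: 12:30 PM − 12:45 = 11:45 PM UTC on Apr 1.
Add 11 hours 23 minutes leg 1 → 11:08 AM UTC (Apr 2).
Add 5 hours and 10 minutes layover in Beijing → 4:18 PM UTC.
Add 14 hours and 41 minutes leg 2 → 6:59 AM UTC (Apr 3).
Add 43 minutes layover in Bogota → 7:42 AM UTC.
Add 11 hours 30 minutes leg 3 → 7:12 PM UTC.
Add 6 hours 19 minutes layover in Delhi → 1:31 AM UTC (Apr 4).
Add 9 hours 59 minutes leg 4 → 11:30 AM UTC.
Sable Harbour is UTC−10:00, so local arrival = 11:30 AM − 10:00 = 1:30 AM on Apr 4.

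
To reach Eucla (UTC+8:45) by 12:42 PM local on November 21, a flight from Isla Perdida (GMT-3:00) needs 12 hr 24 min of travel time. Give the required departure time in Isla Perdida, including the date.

Target arrival in UTC: 12:42 PM − 8:45 = 3:57 AM on Nov 21.
Subtract 12 hours and 24 minutes → departure 3:33 PM UTC on Nov 20.
Isla Perdida is UTC−3:00: 3:33 PM − 3:00 = 12:33 PM on Nov 20.

12:33 PM on Nov 20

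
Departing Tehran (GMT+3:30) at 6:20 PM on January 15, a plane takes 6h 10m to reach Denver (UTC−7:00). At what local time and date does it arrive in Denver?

Convert departure to UTC: 6:20 PM − 3:30 = 2:50 PM UTC on Jan 15.
Add 6 hours and 10 minutes travel time → 9:00 PM UTC.
Denver is UTC−7:00, so local arrival = 9:00 PM − 7:00 = 2:00 PM on Jan 15.

2:00 PM on January 15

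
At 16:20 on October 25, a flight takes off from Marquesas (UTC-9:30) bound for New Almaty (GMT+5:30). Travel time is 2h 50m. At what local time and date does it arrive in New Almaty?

Convert departure to UTC: 16:20 + 9:30 = 01:50 UTC on Oct 26.
Add 2 hours 50 minutes travel time → 04:40 UTC.
New Almaty is UTC+5:30, so local arrival = 04:40 + 5:30 = 10:10 on Oct 26.

10:10 on October 26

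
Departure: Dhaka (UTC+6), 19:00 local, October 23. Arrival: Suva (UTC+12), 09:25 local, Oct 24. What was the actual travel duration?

Departure in UTC: 19:00 − 6:00 = 13:00 on Oct 23.
Arrival in UTC: 09:25 − 12:00 = 21:25 on Oct 23.
Elapsed = 21:25 − 13:00 = 8 hours 25 minutes.

8 hours 25 minutes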